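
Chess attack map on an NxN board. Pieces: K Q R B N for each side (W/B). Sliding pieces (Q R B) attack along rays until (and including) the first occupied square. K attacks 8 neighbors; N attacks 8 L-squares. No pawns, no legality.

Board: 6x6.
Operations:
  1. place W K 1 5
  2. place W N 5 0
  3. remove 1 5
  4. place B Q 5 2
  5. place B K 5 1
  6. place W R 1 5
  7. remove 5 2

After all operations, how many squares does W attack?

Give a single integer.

Answer: 12

Derivation:
Op 1: place WK@(1,5)
Op 2: place WN@(5,0)
Op 3: remove (1,5)
Op 4: place BQ@(5,2)
Op 5: place BK@(5,1)
Op 6: place WR@(1,5)
Op 7: remove (5,2)
Per-piece attacks for W:
  WR@(1,5): attacks (1,4) (1,3) (1,2) (1,1) (1,0) (2,5) (3,5) (4,5) (5,5) (0,5)
  WN@(5,0): attacks (4,2) (3,1)
Union (12 distinct): (0,5) (1,0) (1,1) (1,2) (1,3) (1,4) (2,5) (3,1) (3,5) (4,2) (4,5) (5,5)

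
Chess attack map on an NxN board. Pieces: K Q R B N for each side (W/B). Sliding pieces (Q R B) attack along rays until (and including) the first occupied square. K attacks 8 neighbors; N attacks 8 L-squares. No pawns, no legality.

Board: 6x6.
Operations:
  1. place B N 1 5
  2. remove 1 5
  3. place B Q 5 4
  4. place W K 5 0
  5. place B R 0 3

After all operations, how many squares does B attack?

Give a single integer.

Op 1: place BN@(1,5)
Op 2: remove (1,5)
Op 3: place BQ@(5,4)
Op 4: place WK@(5,0)
Op 5: place BR@(0,3)
Per-piece attacks for B:
  BR@(0,3): attacks (0,4) (0,5) (0,2) (0,1) (0,0) (1,3) (2,3) (3,3) (4,3) (5,3)
  BQ@(5,4): attacks (5,5) (5,3) (5,2) (5,1) (5,0) (4,4) (3,4) (2,4) (1,4) (0,4) (4,5) (4,3) (3,2) (2,1) (1,0) [ray(0,-1) blocked at (5,0)]
Union (22 distinct): (0,0) (0,1) (0,2) (0,4) (0,5) (1,0) (1,3) (1,4) (2,1) (2,3) (2,4) (3,2) (3,3) (3,4) (4,3) (4,4) (4,5) (5,0) (5,1) (5,2) (5,3) (5,5)

Answer: 22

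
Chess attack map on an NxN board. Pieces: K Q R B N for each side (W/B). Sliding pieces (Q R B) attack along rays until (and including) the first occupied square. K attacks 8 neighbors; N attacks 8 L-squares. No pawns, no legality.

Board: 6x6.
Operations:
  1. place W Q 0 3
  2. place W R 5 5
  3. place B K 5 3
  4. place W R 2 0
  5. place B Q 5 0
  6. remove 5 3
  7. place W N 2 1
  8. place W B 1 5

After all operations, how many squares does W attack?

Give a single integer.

Answer: 26

Derivation:
Op 1: place WQ@(0,3)
Op 2: place WR@(5,5)
Op 3: place BK@(5,3)
Op 4: place WR@(2,0)
Op 5: place BQ@(5,0)
Op 6: remove (5,3)
Op 7: place WN@(2,1)
Op 8: place WB@(1,5)
Per-piece attacks for W:
  WQ@(0,3): attacks (0,4) (0,5) (0,2) (0,1) (0,0) (1,3) (2,3) (3,3) (4,3) (5,3) (1,4) (2,5) (1,2) (2,1) [ray(1,-1) blocked at (2,1)]
  WB@(1,5): attacks (2,4) (3,3) (4,2) (5,1) (0,4)
  WR@(2,0): attacks (2,1) (3,0) (4,0) (5,0) (1,0) (0,0) [ray(0,1) blocked at (2,1); ray(1,0) blocked at (5,0)]
  WN@(2,1): attacks (3,3) (4,2) (1,3) (0,2) (4,0) (0,0)
  WR@(5,5): attacks (5,4) (5,3) (5,2) (5,1) (5,0) (4,5) (3,5) (2,5) (1,5) [ray(0,-1) blocked at (5,0); ray(-1,0) blocked at (1,5)]
Union (26 distinct): (0,0) (0,1) (0,2) (0,4) (0,5) (1,0) (1,2) (1,3) (1,4) (1,5) (2,1) (2,3) (2,4) (2,5) (3,0) (3,3) (3,5) (4,0) (4,2) (4,3) (4,5) (5,0) (5,1) (5,2) (5,3) (5,4)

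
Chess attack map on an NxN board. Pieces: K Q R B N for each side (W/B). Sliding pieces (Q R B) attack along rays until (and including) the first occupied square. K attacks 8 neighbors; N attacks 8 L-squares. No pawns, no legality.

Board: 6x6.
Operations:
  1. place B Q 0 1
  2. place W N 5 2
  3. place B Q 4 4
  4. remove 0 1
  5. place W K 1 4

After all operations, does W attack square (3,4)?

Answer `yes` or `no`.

Answer: no

Derivation:
Op 1: place BQ@(0,1)
Op 2: place WN@(5,2)
Op 3: place BQ@(4,4)
Op 4: remove (0,1)
Op 5: place WK@(1,4)
Per-piece attacks for W:
  WK@(1,4): attacks (1,5) (1,3) (2,4) (0,4) (2,5) (2,3) (0,5) (0,3)
  WN@(5,2): attacks (4,4) (3,3) (4,0) (3,1)
W attacks (3,4): no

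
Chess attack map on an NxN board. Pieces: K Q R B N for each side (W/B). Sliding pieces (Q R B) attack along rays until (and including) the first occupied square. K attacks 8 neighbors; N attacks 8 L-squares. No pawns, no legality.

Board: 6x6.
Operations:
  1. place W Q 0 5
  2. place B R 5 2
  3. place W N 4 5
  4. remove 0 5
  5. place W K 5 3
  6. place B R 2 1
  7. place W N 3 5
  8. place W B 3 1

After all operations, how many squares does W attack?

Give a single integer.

Op 1: place WQ@(0,5)
Op 2: place BR@(5,2)
Op 3: place WN@(4,5)
Op 4: remove (0,5)
Op 5: place WK@(5,3)
Op 6: place BR@(2,1)
Op 7: place WN@(3,5)
Op 8: place WB@(3,1)
Per-piece attacks for W:
  WB@(3,1): attacks (4,2) (5,3) (4,0) (2,2) (1,3) (0,4) (2,0) [ray(1,1) blocked at (5,3)]
  WN@(3,5): attacks (4,3) (5,4) (2,3) (1,4)
  WN@(4,5): attacks (5,3) (3,3) (2,4)
  WK@(5,3): attacks (5,4) (5,2) (4,3) (4,4) (4,2)
Union (15 distinct): (0,4) (1,3) (1,4) (2,0) (2,2) (2,3) (2,4) (3,3) (4,0) (4,2) (4,3) (4,4) (5,2) (5,3) (5,4)

Answer: 15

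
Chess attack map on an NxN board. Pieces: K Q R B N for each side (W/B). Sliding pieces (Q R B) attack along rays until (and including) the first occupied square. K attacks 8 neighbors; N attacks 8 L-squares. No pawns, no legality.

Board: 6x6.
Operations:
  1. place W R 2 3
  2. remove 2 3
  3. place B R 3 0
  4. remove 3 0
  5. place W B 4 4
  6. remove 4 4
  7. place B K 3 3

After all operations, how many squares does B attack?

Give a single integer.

Answer: 8

Derivation:
Op 1: place WR@(2,3)
Op 2: remove (2,3)
Op 3: place BR@(3,0)
Op 4: remove (3,0)
Op 5: place WB@(4,4)
Op 6: remove (4,4)
Op 7: place BK@(3,3)
Per-piece attacks for B:
  BK@(3,3): attacks (3,4) (3,2) (4,3) (2,3) (4,4) (4,2) (2,4) (2,2)
Union (8 distinct): (2,2) (2,3) (2,4) (3,2) (3,4) (4,2) (4,3) (4,4)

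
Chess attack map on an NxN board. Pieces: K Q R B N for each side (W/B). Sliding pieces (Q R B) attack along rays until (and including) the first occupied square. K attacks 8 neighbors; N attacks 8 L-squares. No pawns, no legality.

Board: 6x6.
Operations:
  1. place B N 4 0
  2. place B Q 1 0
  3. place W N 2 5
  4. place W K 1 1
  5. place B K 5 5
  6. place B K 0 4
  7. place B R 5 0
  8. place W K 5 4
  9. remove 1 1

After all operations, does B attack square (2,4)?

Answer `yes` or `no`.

Op 1: place BN@(4,0)
Op 2: place BQ@(1,0)
Op 3: place WN@(2,5)
Op 4: place WK@(1,1)
Op 5: place BK@(5,5)
Op 6: place BK@(0,4)
Op 7: place BR@(5,0)
Op 8: place WK@(5,4)
Op 9: remove (1,1)
Per-piece attacks for B:
  BK@(0,4): attacks (0,5) (0,3) (1,4) (1,5) (1,3)
  BQ@(1,0): attacks (1,1) (1,2) (1,3) (1,4) (1,5) (2,0) (3,0) (4,0) (0,0) (2,1) (3,2) (4,3) (5,4) (0,1) [ray(1,0) blocked at (4,0); ray(1,1) blocked at (5,4)]
  BN@(4,0): attacks (5,2) (3,2) (2,1)
  BR@(5,0): attacks (5,1) (5,2) (5,3) (5,4) (4,0) [ray(0,1) blocked at (5,4); ray(-1,0) blocked at (4,0)]
  BK@(5,5): attacks (5,4) (4,5) (4,4)
B attacks (2,4): no

Answer: no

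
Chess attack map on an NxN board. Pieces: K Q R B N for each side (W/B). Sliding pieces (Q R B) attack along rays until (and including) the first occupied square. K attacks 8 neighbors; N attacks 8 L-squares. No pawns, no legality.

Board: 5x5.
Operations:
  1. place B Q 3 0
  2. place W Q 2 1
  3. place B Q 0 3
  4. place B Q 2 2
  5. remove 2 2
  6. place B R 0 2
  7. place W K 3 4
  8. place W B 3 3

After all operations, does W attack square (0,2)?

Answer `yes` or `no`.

Answer: no

Derivation:
Op 1: place BQ@(3,0)
Op 2: place WQ@(2,1)
Op 3: place BQ@(0,3)
Op 4: place BQ@(2,2)
Op 5: remove (2,2)
Op 6: place BR@(0,2)
Op 7: place WK@(3,4)
Op 8: place WB@(3,3)
Per-piece attacks for W:
  WQ@(2,1): attacks (2,2) (2,3) (2,4) (2,0) (3,1) (4,1) (1,1) (0,1) (3,2) (4,3) (3,0) (1,2) (0,3) (1,0) [ray(1,-1) blocked at (3,0); ray(-1,1) blocked at (0,3)]
  WB@(3,3): attacks (4,4) (4,2) (2,4) (2,2) (1,1) (0,0)
  WK@(3,4): attacks (3,3) (4,4) (2,4) (4,3) (2,3)
W attacks (0,2): no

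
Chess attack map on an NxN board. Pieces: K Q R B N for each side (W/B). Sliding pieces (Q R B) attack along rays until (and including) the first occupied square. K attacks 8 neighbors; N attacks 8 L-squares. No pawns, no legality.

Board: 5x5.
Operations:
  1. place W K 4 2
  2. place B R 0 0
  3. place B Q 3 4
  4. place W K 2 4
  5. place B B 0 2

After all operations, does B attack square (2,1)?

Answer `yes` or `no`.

Op 1: place WK@(4,2)
Op 2: place BR@(0,0)
Op 3: place BQ@(3,4)
Op 4: place WK@(2,4)
Op 5: place BB@(0,2)
Per-piece attacks for B:
  BR@(0,0): attacks (0,1) (0,2) (1,0) (2,0) (3,0) (4,0) [ray(0,1) blocked at (0,2)]
  BB@(0,2): attacks (1,3) (2,4) (1,1) (2,0) [ray(1,1) blocked at (2,4)]
  BQ@(3,4): attacks (3,3) (3,2) (3,1) (3,0) (4,4) (2,4) (4,3) (2,3) (1,2) (0,1) [ray(-1,0) blocked at (2,4)]
B attacks (2,1): no

Answer: no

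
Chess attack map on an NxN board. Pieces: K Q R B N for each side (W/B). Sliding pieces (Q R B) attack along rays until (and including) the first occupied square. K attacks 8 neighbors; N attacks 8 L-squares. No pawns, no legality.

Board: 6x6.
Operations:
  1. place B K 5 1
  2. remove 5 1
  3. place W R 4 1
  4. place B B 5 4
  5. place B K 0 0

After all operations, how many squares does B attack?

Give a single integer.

Op 1: place BK@(5,1)
Op 2: remove (5,1)
Op 3: place WR@(4,1)
Op 4: place BB@(5,4)
Op 5: place BK@(0,0)
Per-piece attacks for B:
  BK@(0,0): attacks (0,1) (1,0) (1,1)
  BB@(5,4): attacks (4,5) (4,3) (3,2) (2,1) (1,0)
Union (7 distinct): (0,1) (1,0) (1,1) (2,1) (3,2) (4,3) (4,5)

Answer: 7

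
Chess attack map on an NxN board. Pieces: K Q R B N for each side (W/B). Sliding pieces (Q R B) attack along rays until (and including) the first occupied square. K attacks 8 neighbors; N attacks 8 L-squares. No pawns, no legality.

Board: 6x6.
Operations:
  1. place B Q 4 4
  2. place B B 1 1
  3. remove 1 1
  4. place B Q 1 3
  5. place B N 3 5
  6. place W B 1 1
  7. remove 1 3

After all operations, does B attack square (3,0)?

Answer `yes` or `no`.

Answer: no

Derivation:
Op 1: place BQ@(4,4)
Op 2: place BB@(1,1)
Op 3: remove (1,1)
Op 4: place BQ@(1,3)
Op 5: place BN@(3,5)
Op 6: place WB@(1,1)
Op 7: remove (1,3)
Per-piece attacks for B:
  BN@(3,5): attacks (4,3) (5,4) (2,3) (1,4)
  BQ@(4,4): attacks (4,5) (4,3) (4,2) (4,1) (4,0) (5,4) (3,4) (2,4) (1,4) (0,4) (5,5) (5,3) (3,5) (3,3) (2,2) (1,1) [ray(-1,1) blocked at (3,5); ray(-1,-1) blocked at (1,1)]
B attacks (3,0): no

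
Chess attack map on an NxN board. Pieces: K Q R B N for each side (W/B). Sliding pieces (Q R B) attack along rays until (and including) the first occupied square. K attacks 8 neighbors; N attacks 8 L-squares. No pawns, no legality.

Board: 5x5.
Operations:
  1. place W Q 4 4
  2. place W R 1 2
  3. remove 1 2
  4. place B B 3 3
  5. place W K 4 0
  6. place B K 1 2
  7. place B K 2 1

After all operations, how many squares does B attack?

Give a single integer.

Answer: 18

Derivation:
Op 1: place WQ@(4,4)
Op 2: place WR@(1,2)
Op 3: remove (1,2)
Op 4: place BB@(3,3)
Op 5: place WK@(4,0)
Op 6: place BK@(1,2)
Op 7: place BK@(2,1)
Per-piece attacks for B:
  BK@(1,2): attacks (1,3) (1,1) (2,2) (0,2) (2,3) (2,1) (0,3) (0,1)
  BK@(2,1): attacks (2,2) (2,0) (3,1) (1,1) (3,2) (3,0) (1,2) (1,0)
  BB@(3,3): attacks (4,4) (4,2) (2,4) (2,2) (1,1) (0,0) [ray(1,1) blocked at (4,4)]
Union (18 distinct): (0,0) (0,1) (0,2) (0,3) (1,0) (1,1) (1,2) (1,3) (2,0) (2,1) (2,2) (2,3) (2,4) (3,0) (3,1) (3,2) (4,2) (4,4)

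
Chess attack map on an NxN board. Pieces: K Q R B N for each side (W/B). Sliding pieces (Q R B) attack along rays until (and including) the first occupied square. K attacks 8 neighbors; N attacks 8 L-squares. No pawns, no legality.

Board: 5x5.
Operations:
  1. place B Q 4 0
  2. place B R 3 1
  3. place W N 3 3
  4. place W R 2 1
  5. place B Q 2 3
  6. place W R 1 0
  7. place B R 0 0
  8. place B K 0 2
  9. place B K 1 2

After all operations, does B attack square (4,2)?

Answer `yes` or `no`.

Op 1: place BQ@(4,0)
Op 2: place BR@(3,1)
Op 3: place WN@(3,3)
Op 4: place WR@(2,1)
Op 5: place BQ@(2,3)
Op 6: place WR@(1,0)
Op 7: place BR@(0,0)
Op 8: place BK@(0,2)
Op 9: place BK@(1,2)
Per-piece attacks for B:
  BR@(0,0): attacks (0,1) (0,2) (1,0) [ray(0,1) blocked at (0,2); ray(1,0) blocked at (1,0)]
  BK@(0,2): attacks (0,3) (0,1) (1,2) (1,3) (1,1)
  BK@(1,2): attacks (1,3) (1,1) (2,2) (0,2) (2,3) (2,1) (0,3) (0,1)
  BQ@(2,3): attacks (2,4) (2,2) (2,1) (3,3) (1,3) (0,3) (3,4) (3,2) (4,1) (1,4) (1,2) [ray(0,-1) blocked at (2,1); ray(1,0) blocked at (3,3); ray(-1,-1) blocked at (1,2)]
  BR@(3,1): attacks (3,2) (3,3) (3,0) (4,1) (2,1) [ray(0,1) blocked at (3,3); ray(-1,0) blocked at (2,1)]
  BQ@(4,0): attacks (4,1) (4,2) (4,3) (4,4) (3,0) (2,0) (1,0) (3,1) [ray(-1,0) blocked at (1,0); ray(-1,1) blocked at (3,1)]
B attacks (4,2): yes

Answer: yes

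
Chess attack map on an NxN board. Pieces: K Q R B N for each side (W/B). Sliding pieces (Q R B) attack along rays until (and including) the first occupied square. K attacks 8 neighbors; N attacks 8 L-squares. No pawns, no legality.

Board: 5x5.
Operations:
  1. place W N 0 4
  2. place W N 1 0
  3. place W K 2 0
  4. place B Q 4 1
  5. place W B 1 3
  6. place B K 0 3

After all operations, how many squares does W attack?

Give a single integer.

Answer: 12

Derivation:
Op 1: place WN@(0,4)
Op 2: place WN@(1,0)
Op 3: place WK@(2,0)
Op 4: place BQ@(4,1)
Op 5: place WB@(1,3)
Op 6: place BK@(0,3)
Per-piece attacks for W:
  WN@(0,4): attacks (1,2) (2,3)
  WN@(1,0): attacks (2,2) (3,1) (0,2)
  WB@(1,3): attacks (2,4) (2,2) (3,1) (4,0) (0,4) (0,2) [ray(-1,1) blocked at (0,4)]
  WK@(2,0): attacks (2,1) (3,0) (1,0) (3,1) (1,1)
Union (12 distinct): (0,2) (0,4) (1,0) (1,1) (1,2) (2,1) (2,2) (2,3) (2,4) (3,0) (3,1) (4,0)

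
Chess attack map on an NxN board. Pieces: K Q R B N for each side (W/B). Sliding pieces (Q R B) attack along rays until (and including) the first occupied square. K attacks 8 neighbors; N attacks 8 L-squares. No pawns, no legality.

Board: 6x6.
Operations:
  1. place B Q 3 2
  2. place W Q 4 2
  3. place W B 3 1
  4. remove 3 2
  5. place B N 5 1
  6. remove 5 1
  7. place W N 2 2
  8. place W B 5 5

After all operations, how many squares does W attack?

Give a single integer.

Op 1: place BQ@(3,2)
Op 2: place WQ@(4,2)
Op 3: place WB@(3,1)
Op 4: remove (3,2)
Op 5: place BN@(5,1)
Op 6: remove (5,1)
Op 7: place WN@(2,2)
Op 8: place WB@(5,5)
Per-piece attacks for W:
  WN@(2,2): attacks (3,4) (4,3) (1,4) (0,3) (3,0) (4,1) (1,0) (0,1)
  WB@(3,1): attacks (4,2) (4,0) (2,2) (2,0) [ray(1,1) blocked at (4,2); ray(-1,1) blocked at (2,2)]
  WQ@(4,2): attacks (4,3) (4,4) (4,5) (4,1) (4,0) (5,2) (3,2) (2,2) (5,3) (5,1) (3,3) (2,4) (1,5) (3,1) [ray(-1,0) blocked at (2,2); ray(-1,-1) blocked at (3,1)]
  WB@(5,5): attacks (4,4) (3,3) (2,2) [ray(-1,-1) blocked at (2,2)]
Union (22 distinct): (0,1) (0,3) (1,0) (1,4) (1,5) (2,0) (2,2) (2,4) (3,0) (3,1) (3,2) (3,3) (3,4) (4,0) (4,1) (4,2) (4,3) (4,4) (4,5) (5,1) (5,2) (5,3)

Answer: 22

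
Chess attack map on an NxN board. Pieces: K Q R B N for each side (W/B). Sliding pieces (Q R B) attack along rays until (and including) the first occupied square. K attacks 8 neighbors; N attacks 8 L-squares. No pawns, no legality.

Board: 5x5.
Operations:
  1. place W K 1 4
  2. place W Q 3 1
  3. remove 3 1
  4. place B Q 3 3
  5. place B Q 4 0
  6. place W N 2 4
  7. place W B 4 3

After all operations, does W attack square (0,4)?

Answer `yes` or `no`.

Op 1: place WK@(1,4)
Op 2: place WQ@(3,1)
Op 3: remove (3,1)
Op 4: place BQ@(3,3)
Op 5: place BQ@(4,0)
Op 6: place WN@(2,4)
Op 7: place WB@(4,3)
Per-piece attacks for W:
  WK@(1,4): attacks (1,3) (2,4) (0,4) (2,3) (0,3)
  WN@(2,4): attacks (3,2) (4,3) (1,2) (0,3)
  WB@(4,3): attacks (3,4) (3,2) (2,1) (1,0)
W attacks (0,4): yes

Answer: yes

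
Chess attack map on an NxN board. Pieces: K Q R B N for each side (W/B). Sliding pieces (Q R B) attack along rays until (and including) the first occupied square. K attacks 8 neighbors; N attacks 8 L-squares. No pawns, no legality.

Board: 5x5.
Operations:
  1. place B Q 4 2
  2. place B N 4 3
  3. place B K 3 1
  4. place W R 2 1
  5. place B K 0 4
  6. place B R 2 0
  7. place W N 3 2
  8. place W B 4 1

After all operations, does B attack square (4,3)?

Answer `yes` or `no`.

Answer: yes

Derivation:
Op 1: place BQ@(4,2)
Op 2: place BN@(4,3)
Op 3: place BK@(3,1)
Op 4: place WR@(2,1)
Op 5: place BK@(0,4)
Op 6: place BR@(2,0)
Op 7: place WN@(3,2)
Op 8: place WB@(4,1)
Per-piece attacks for B:
  BK@(0,4): attacks (0,3) (1,4) (1,3)
  BR@(2,0): attacks (2,1) (3,0) (4,0) (1,0) (0,0) [ray(0,1) blocked at (2,1)]
  BK@(3,1): attacks (3,2) (3,0) (4,1) (2,1) (4,2) (4,0) (2,2) (2,0)
  BQ@(4,2): attacks (4,3) (4,1) (3,2) (3,3) (2,4) (3,1) [ray(0,1) blocked at (4,3); ray(0,-1) blocked at (4,1); ray(-1,0) blocked at (3,2); ray(-1,-1) blocked at (3,1)]
  BN@(4,3): attacks (2,4) (3,1) (2,2)
B attacks (4,3): yes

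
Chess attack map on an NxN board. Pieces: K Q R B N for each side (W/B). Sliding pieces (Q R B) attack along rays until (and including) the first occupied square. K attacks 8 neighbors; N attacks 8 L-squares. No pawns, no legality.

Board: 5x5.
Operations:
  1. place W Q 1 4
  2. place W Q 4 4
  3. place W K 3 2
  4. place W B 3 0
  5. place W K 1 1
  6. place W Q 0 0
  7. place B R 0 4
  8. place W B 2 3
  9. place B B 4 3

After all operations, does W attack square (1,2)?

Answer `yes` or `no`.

Answer: yes

Derivation:
Op 1: place WQ@(1,4)
Op 2: place WQ@(4,4)
Op 3: place WK@(3,2)
Op 4: place WB@(3,0)
Op 5: place WK@(1,1)
Op 6: place WQ@(0,0)
Op 7: place BR@(0,4)
Op 8: place WB@(2,3)
Op 9: place BB@(4,3)
Per-piece attacks for W:
  WQ@(0,0): attacks (0,1) (0,2) (0,3) (0,4) (1,0) (2,0) (3,0) (1,1) [ray(0,1) blocked at (0,4); ray(1,0) blocked at (3,0); ray(1,1) blocked at (1,1)]
  WK@(1,1): attacks (1,2) (1,0) (2,1) (0,1) (2,2) (2,0) (0,2) (0,0)
  WQ@(1,4): attacks (1,3) (1,2) (1,1) (2,4) (3,4) (4,4) (0,4) (2,3) (0,3) [ray(0,-1) blocked at (1,1); ray(1,0) blocked at (4,4); ray(-1,0) blocked at (0,4); ray(1,-1) blocked at (2,3)]
  WB@(2,3): attacks (3,4) (3,2) (1,4) (1,2) (0,1) [ray(1,-1) blocked at (3,2); ray(-1,1) blocked at (1,4)]
  WB@(3,0): attacks (4,1) (2,1) (1,2) (0,3)
  WK@(3,2): attacks (3,3) (3,1) (4,2) (2,2) (4,3) (4,1) (2,3) (2,1)
  WQ@(4,4): attacks (4,3) (3,4) (2,4) (1,4) (3,3) (2,2) (1,1) [ray(0,-1) blocked at (4,3); ray(-1,0) blocked at (1,4); ray(-1,-1) blocked at (1,1)]
W attacks (1,2): yes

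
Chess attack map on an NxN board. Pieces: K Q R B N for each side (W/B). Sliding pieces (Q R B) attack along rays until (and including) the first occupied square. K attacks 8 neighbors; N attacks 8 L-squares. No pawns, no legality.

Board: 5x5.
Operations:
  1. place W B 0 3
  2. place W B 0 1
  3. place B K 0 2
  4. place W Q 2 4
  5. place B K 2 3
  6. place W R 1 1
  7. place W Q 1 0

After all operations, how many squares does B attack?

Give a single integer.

Op 1: place WB@(0,3)
Op 2: place WB@(0,1)
Op 3: place BK@(0,2)
Op 4: place WQ@(2,4)
Op 5: place BK@(2,3)
Op 6: place WR@(1,1)
Op 7: place WQ@(1,0)
Per-piece attacks for B:
  BK@(0,2): attacks (0,3) (0,1) (1,2) (1,3) (1,1)
  BK@(2,3): attacks (2,4) (2,2) (3,3) (1,3) (3,4) (3,2) (1,4) (1,2)
Union (11 distinct): (0,1) (0,3) (1,1) (1,2) (1,3) (1,4) (2,2) (2,4) (3,2) (3,3) (3,4)

Answer: 11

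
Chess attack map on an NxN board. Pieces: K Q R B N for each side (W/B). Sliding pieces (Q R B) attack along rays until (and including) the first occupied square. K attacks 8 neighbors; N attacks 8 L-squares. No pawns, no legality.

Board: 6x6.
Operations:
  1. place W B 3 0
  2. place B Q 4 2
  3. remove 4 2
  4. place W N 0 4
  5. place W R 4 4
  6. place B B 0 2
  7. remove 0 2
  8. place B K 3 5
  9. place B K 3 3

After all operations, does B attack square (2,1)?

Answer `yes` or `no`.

Op 1: place WB@(3,0)
Op 2: place BQ@(4,2)
Op 3: remove (4,2)
Op 4: place WN@(0,4)
Op 5: place WR@(4,4)
Op 6: place BB@(0,2)
Op 7: remove (0,2)
Op 8: place BK@(3,5)
Op 9: place BK@(3,3)
Per-piece attacks for B:
  BK@(3,3): attacks (3,4) (3,2) (4,3) (2,3) (4,4) (4,2) (2,4) (2,2)
  BK@(3,5): attacks (3,4) (4,5) (2,5) (4,4) (2,4)
B attacks (2,1): no

Answer: no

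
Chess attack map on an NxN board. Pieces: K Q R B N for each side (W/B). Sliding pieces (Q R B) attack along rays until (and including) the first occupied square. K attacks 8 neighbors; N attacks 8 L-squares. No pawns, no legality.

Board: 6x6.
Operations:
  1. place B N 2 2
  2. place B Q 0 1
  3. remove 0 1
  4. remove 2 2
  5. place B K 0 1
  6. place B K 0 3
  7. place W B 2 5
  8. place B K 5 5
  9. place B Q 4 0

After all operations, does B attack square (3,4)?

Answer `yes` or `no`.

Op 1: place BN@(2,2)
Op 2: place BQ@(0,1)
Op 3: remove (0,1)
Op 4: remove (2,2)
Op 5: place BK@(0,1)
Op 6: place BK@(0,3)
Op 7: place WB@(2,5)
Op 8: place BK@(5,5)
Op 9: place BQ@(4,0)
Per-piece attacks for B:
  BK@(0,1): attacks (0,2) (0,0) (1,1) (1,2) (1,0)
  BK@(0,3): attacks (0,4) (0,2) (1,3) (1,4) (1,2)
  BQ@(4,0): attacks (4,1) (4,2) (4,3) (4,4) (4,5) (5,0) (3,0) (2,0) (1,0) (0,0) (5,1) (3,1) (2,2) (1,3) (0,4)
  BK@(5,5): attacks (5,4) (4,5) (4,4)
B attacks (3,4): no

Answer: no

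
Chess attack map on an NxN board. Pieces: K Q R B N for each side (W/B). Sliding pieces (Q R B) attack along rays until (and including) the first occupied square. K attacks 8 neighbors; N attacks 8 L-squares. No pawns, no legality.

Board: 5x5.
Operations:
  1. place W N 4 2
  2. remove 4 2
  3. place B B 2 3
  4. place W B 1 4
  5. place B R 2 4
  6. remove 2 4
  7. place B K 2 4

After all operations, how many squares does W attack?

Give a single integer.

Answer: 2

Derivation:
Op 1: place WN@(4,2)
Op 2: remove (4,2)
Op 3: place BB@(2,3)
Op 4: place WB@(1,4)
Op 5: place BR@(2,4)
Op 6: remove (2,4)
Op 7: place BK@(2,4)
Per-piece attacks for W:
  WB@(1,4): attacks (2,3) (0,3) [ray(1,-1) blocked at (2,3)]
Union (2 distinct): (0,3) (2,3)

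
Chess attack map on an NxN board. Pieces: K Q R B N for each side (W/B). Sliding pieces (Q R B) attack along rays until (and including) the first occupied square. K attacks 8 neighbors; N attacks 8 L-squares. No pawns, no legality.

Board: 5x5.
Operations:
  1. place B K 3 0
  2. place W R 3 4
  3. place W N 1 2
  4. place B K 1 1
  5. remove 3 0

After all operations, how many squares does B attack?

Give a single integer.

Op 1: place BK@(3,0)
Op 2: place WR@(3,4)
Op 3: place WN@(1,2)
Op 4: place BK@(1,1)
Op 5: remove (3,0)
Per-piece attacks for B:
  BK@(1,1): attacks (1,2) (1,0) (2,1) (0,1) (2,2) (2,0) (0,2) (0,0)
Union (8 distinct): (0,0) (0,1) (0,2) (1,0) (1,2) (2,0) (2,1) (2,2)

Answer: 8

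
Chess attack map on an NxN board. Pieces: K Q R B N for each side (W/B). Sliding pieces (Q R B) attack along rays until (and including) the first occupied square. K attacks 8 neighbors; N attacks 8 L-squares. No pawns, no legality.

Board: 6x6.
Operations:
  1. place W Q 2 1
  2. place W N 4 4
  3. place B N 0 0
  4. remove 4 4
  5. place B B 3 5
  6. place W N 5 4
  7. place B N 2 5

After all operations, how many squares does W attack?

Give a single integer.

Op 1: place WQ@(2,1)
Op 2: place WN@(4,4)
Op 3: place BN@(0,0)
Op 4: remove (4,4)
Op 5: place BB@(3,5)
Op 6: place WN@(5,4)
Op 7: place BN@(2,5)
Per-piece attacks for W:
  WQ@(2,1): attacks (2,2) (2,3) (2,4) (2,5) (2,0) (3,1) (4,1) (5,1) (1,1) (0,1) (3,2) (4,3) (5,4) (3,0) (1,2) (0,3) (1,0) [ray(0,1) blocked at (2,5); ray(1,1) blocked at (5,4)]
  WN@(5,4): attacks (3,5) (4,2) (3,3)
Union (20 distinct): (0,1) (0,3) (1,0) (1,1) (1,2) (2,0) (2,2) (2,3) (2,4) (2,5) (3,0) (3,1) (3,2) (3,3) (3,5) (4,1) (4,2) (4,3) (5,1) (5,4)

Answer: 20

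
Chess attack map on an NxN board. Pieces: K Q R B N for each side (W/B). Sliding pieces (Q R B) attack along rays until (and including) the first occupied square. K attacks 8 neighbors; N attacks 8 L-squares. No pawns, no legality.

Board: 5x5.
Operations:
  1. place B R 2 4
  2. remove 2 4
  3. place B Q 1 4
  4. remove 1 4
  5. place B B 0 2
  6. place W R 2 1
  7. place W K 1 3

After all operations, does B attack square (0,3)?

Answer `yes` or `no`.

Answer: no

Derivation:
Op 1: place BR@(2,4)
Op 2: remove (2,4)
Op 3: place BQ@(1,4)
Op 4: remove (1,4)
Op 5: place BB@(0,2)
Op 6: place WR@(2,1)
Op 7: place WK@(1,3)
Per-piece attacks for B:
  BB@(0,2): attacks (1,3) (1,1) (2,0) [ray(1,1) blocked at (1,3)]
B attacks (0,3): no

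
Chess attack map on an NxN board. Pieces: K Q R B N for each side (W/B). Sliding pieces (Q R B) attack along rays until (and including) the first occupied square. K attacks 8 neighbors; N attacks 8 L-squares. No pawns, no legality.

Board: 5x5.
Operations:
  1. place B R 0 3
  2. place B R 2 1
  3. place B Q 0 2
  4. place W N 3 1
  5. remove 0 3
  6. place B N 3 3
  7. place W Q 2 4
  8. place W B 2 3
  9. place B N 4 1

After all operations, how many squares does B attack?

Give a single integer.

Op 1: place BR@(0,3)
Op 2: place BR@(2,1)
Op 3: place BQ@(0,2)
Op 4: place WN@(3,1)
Op 5: remove (0,3)
Op 6: place BN@(3,3)
Op 7: place WQ@(2,4)
Op 8: place WB@(2,3)
Op 9: place BN@(4,1)
Per-piece attacks for B:
  BQ@(0,2): attacks (0,3) (0,4) (0,1) (0,0) (1,2) (2,2) (3,2) (4,2) (1,3) (2,4) (1,1) (2,0) [ray(1,1) blocked at (2,4)]
  BR@(2,1): attacks (2,2) (2,3) (2,0) (3,1) (1,1) (0,1) [ray(0,1) blocked at (2,3); ray(1,0) blocked at (3,1)]
  BN@(3,3): attacks (1,4) (4,1) (2,1) (1,2)
  BN@(4,1): attacks (3,3) (2,2) (2,0)
Union (18 distinct): (0,0) (0,1) (0,3) (0,4) (1,1) (1,2) (1,3) (1,4) (2,0) (2,1) (2,2) (2,3) (2,4) (3,1) (3,2) (3,3) (4,1) (4,2)

Answer: 18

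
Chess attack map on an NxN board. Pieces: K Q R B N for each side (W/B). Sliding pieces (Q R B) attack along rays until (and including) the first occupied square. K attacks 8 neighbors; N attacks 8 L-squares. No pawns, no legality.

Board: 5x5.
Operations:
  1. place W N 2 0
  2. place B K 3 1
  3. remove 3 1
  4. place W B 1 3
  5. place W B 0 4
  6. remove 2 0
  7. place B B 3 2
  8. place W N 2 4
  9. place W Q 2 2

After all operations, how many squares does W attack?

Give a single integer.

Answer: 18

Derivation:
Op 1: place WN@(2,0)
Op 2: place BK@(3,1)
Op 3: remove (3,1)
Op 4: place WB@(1,3)
Op 5: place WB@(0,4)
Op 6: remove (2,0)
Op 7: place BB@(3,2)
Op 8: place WN@(2,4)
Op 9: place WQ@(2,2)
Per-piece attacks for W:
  WB@(0,4): attacks (1,3) [ray(1,-1) blocked at (1,3)]
  WB@(1,3): attacks (2,4) (2,2) (0,4) (0,2) [ray(1,1) blocked at (2,4); ray(1,-1) blocked at (2,2); ray(-1,1) blocked at (0,4)]
  WQ@(2,2): attacks (2,3) (2,4) (2,1) (2,0) (3,2) (1,2) (0,2) (3,3) (4,4) (3,1) (4,0) (1,3) (1,1) (0,0) [ray(0,1) blocked at (2,4); ray(1,0) blocked at (3,2); ray(-1,1) blocked at (1,3)]
  WN@(2,4): attacks (3,2) (4,3) (1,2) (0,3)
Union (18 distinct): (0,0) (0,2) (0,3) (0,4) (1,1) (1,2) (1,3) (2,0) (2,1) (2,2) (2,3) (2,4) (3,1) (3,2) (3,3) (4,0) (4,3) (4,4)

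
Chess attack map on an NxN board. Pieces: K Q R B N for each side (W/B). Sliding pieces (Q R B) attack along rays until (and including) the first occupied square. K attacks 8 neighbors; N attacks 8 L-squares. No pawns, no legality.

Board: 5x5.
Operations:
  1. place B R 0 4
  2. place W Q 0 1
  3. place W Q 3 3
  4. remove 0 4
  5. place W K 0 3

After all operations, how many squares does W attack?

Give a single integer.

Op 1: place BR@(0,4)
Op 2: place WQ@(0,1)
Op 3: place WQ@(3,3)
Op 4: remove (0,4)
Op 5: place WK@(0,3)
Per-piece attacks for W:
  WQ@(0,1): attacks (0,2) (0,3) (0,0) (1,1) (2,1) (3,1) (4,1) (1,2) (2,3) (3,4) (1,0) [ray(0,1) blocked at (0,3)]
  WK@(0,3): attacks (0,4) (0,2) (1,3) (1,4) (1,2)
  WQ@(3,3): attacks (3,4) (3,2) (3,1) (3,0) (4,3) (2,3) (1,3) (0,3) (4,4) (4,2) (2,4) (2,2) (1,1) (0,0) [ray(-1,0) blocked at (0,3)]
Union (21 distinct): (0,0) (0,2) (0,3) (0,4) (1,0) (1,1) (1,2) (1,3) (1,4) (2,1) (2,2) (2,3) (2,4) (3,0) (3,1) (3,2) (3,4) (4,1) (4,2) (4,3) (4,4)

Answer: 21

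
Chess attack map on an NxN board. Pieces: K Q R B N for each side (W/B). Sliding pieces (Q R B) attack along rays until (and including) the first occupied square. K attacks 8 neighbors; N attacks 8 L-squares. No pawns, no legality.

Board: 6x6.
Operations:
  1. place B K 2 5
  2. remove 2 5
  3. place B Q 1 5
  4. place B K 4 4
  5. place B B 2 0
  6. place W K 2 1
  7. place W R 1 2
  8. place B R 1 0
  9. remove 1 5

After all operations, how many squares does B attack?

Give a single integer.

Op 1: place BK@(2,5)
Op 2: remove (2,5)
Op 3: place BQ@(1,5)
Op 4: place BK@(4,4)
Op 5: place BB@(2,0)
Op 6: place WK@(2,1)
Op 7: place WR@(1,2)
Op 8: place BR@(1,0)
Op 9: remove (1,5)
Per-piece attacks for B:
  BR@(1,0): attacks (1,1) (1,2) (2,0) (0,0) [ray(0,1) blocked at (1,2); ray(1,0) blocked at (2,0)]
  BB@(2,0): attacks (3,1) (4,2) (5,3) (1,1) (0,2)
  BK@(4,4): attacks (4,5) (4,3) (5,4) (3,4) (5,5) (5,3) (3,5) (3,3)
Union (15 distinct): (0,0) (0,2) (1,1) (1,2) (2,0) (3,1) (3,3) (3,4) (3,5) (4,2) (4,3) (4,5) (5,3) (5,4) (5,5)

Answer: 15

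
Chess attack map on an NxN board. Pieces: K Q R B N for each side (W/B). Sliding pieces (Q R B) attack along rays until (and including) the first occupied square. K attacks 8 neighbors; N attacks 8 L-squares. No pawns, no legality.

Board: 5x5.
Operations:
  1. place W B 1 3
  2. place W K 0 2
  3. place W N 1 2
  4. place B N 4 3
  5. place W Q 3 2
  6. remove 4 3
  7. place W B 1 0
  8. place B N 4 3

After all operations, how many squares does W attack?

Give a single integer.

Answer: 24

Derivation:
Op 1: place WB@(1,3)
Op 2: place WK@(0,2)
Op 3: place WN@(1,2)
Op 4: place BN@(4,3)
Op 5: place WQ@(3,2)
Op 6: remove (4,3)
Op 7: place WB@(1,0)
Op 8: place BN@(4,3)
Per-piece attacks for W:
  WK@(0,2): attacks (0,3) (0,1) (1,2) (1,3) (1,1)
  WB@(1,0): attacks (2,1) (3,2) (0,1) [ray(1,1) blocked at (3,2)]
  WN@(1,2): attacks (2,4) (3,3) (0,4) (2,0) (3,1) (0,0)
  WB@(1,3): attacks (2,4) (2,2) (3,1) (4,0) (0,4) (0,2) [ray(-1,-1) blocked at (0,2)]
  WQ@(3,2): attacks (3,3) (3,4) (3,1) (3,0) (4,2) (2,2) (1,2) (4,3) (4,1) (2,3) (1,4) (2,1) (1,0) [ray(-1,0) blocked at (1,2); ray(1,1) blocked at (4,3); ray(-1,-1) blocked at (1,0)]
Union (24 distinct): (0,0) (0,1) (0,2) (0,3) (0,4) (1,0) (1,1) (1,2) (1,3) (1,4) (2,0) (2,1) (2,2) (2,3) (2,4) (3,0) (3,1) (3,2) (3,3) (3,4) (4,0) (4,1) (4,2) (4,3)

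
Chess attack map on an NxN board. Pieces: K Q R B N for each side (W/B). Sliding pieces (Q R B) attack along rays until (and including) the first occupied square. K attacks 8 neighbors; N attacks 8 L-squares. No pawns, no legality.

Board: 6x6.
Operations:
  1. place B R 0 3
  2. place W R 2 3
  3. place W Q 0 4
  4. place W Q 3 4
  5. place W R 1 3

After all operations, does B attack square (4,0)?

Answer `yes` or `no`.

Op 1: place BR@(0,3)
Op 2: place WR@(2,3)
Op 3: place WQ@(0,4)
Op 4: place WQ@(3,4)
Op 5: place WR@(1,3)
Per-piece attacks for B:
  BR@(0,3): attacks (0,4) (0,2) (0,1) (0,0) (1,3) [ray(0,1) blocked at (0,4); ray(1,0) blocked at (1,3)]
B attacks (4,0): no

Answer: no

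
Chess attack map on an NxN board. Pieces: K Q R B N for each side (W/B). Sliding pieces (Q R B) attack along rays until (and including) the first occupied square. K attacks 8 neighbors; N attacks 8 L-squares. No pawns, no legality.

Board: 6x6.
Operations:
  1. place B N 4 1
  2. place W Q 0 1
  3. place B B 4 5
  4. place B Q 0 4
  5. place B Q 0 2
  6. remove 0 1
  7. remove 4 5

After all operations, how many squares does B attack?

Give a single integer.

Answer: 25

Derivation:
Op 1: place BN@(4,1)
Op 2: place WQ@(0,1)
Op 3: place BB@(4,5)
Op 4: place BQ@(0,4)
Op 5: place BQ@(0,2)
Op 6: remove (0,1)
Op 7: remove (4,5)
Per-piece attacks for B:
  BQ@(0,2): attacks (0,3) (0,4) (0,1) (0,0) (1,2) (2,2) (3,2) (4,2) (5,2) (1,3) (2,4) (3,5) (1,1) (2,0) [ray(0,1) blocked at (0,4)]
  BQ@(0,4): attacks (0,5) (0,3) (0,2) (1,4) (2,4) (3,4) (4,4) (5,4) (1,5) (1,3) (2,2) (3,1) (4,0) [ray(0,-1) blocked at (0,2)]
  BN@(4,1): attacks (5,3) (3,3) (2,2) (2,0)
Union (25 distinct): (0,0) (0,1) (0,2) (0,3) (0,4) (0,5) (1,1) (1,2) (1,3) (1,4) (1,5) (2,0) (2,2) (2,4) (3,1) (3,2) (3,3) (3,4) (3,5) (4,0) (4,2) (4,4) (5,2) (5,3) (5,4)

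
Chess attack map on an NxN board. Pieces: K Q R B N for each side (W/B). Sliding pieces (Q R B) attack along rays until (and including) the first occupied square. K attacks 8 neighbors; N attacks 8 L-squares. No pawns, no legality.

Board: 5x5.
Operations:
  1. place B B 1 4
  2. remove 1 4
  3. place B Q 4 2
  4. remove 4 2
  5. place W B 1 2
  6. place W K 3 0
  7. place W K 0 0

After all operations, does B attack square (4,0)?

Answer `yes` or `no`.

Op 1: place BB@(1,4)
Op 2: remove (1,4)
Op 3: place BQ@(4,2)
Op 4: remove (4,2)
Op 5: place WB@(1,2)
Op 6: place WK@(3,0)
Op 7: place WK@(0,0)
Per-piece attacks for B:
B attacks (4,0): no

Answer: no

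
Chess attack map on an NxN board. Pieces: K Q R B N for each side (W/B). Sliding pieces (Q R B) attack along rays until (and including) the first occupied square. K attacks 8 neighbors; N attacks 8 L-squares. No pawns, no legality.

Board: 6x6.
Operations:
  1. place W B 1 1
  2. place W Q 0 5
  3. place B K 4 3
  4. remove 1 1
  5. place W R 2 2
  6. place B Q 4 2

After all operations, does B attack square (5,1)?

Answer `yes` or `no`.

Answer: yes

Derivation:
Op 1: place WB@(1,1)
Op 2: place WQ@(0,5)
Op 3: place BK@(4,3)
Op 4: remove (1,1)
Op 5: place WR@(2,2)
Op 6: place BQ@(4,2)
Per-piece attacks for B:
  BQ@(4,2): attacks (4,3) (4,1) (4,0) (5,2) (3,2) (2,2) (5,3) (5,1) (3,3) (2,4) (1,5) (3,1) (2,0) [ray(0,1) blocked at (4,3); ray(-1,0) blocked at (2,2)]
  BK@(4,3): attacks (4,4) (4,2) (5,3) (3,3) (5,4) (5,2) (3,4) (3,2)
B attacks (5,1): yes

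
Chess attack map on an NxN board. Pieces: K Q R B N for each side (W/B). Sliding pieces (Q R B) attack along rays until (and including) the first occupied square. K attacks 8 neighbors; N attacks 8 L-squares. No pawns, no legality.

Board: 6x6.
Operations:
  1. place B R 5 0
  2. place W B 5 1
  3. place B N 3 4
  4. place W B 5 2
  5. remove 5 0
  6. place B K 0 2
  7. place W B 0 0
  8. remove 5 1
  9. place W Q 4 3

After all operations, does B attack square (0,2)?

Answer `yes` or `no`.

Op 1: place BR@(5,0)
Op 2: place WB@(5,1)
Op 3: place BN@(3,4)
Op 4: place WB@(5,2)
Op 5: remove (5,0)
Op 6: place BK@(0,2)
Op 7: place WB@(0,0)
Op 8: remove (5,1)
Op 9: place WQ@(4,3)
Per-piece attacks for B:
  BK@(0,2): attacks (0,3) (0,1) (1,2) (1,3) (1,1)
  BN@(3,4): attacks (5,5) (1,5) (4,2) (5,3) (2,2) (1,3)
B attacks (0,2): no

Answer: no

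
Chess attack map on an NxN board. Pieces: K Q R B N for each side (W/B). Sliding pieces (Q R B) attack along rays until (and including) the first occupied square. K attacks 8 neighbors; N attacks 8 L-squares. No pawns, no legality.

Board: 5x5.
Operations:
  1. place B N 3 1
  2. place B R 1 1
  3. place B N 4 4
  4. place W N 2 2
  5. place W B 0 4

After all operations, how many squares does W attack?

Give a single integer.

Answer: 10

Derivation:
Op 1: place BN@(3,1)
Op 2: place BR@(1,1)
Op 3: place BN@(4,4)
Op 4: place WN@(2,2)
Op 5: place WB@(0,4)
Per-piece attacks for W:
  WB@(0,4): attacks (1,3) (2,2) [ray(1,-1) blocked at (2,2)]
  WN@(2,2): attacks (3,4) (4,3) (1,4) (0,3) (3,0) (4,1) (1,0) (0,1)
Union (10 distinct): (0,1) (0,3) (1,0) (1,3) (1,4) (2,2) (3,0) (3,4) (4,1) (4,3)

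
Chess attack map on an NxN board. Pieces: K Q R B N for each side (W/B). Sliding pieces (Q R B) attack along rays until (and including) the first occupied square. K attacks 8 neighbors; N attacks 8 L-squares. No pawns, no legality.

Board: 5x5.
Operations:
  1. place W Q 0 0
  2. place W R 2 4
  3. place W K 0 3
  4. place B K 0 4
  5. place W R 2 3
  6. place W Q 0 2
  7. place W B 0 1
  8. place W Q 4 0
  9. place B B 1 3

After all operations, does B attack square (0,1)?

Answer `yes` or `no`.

Op 1: place WQ@(0,0)
Op 2: place WR@(2,4)
Op 3: place WK@(0,3)
Op 4: place BK@(0,4)
Op 5: place WR@(2,3)
Op 6: place WQ@(0,2)
Op 7: place WB@(0,1)
Op 8: place WQ@(4,0)
Op 9: place BB@(1,3)
Per-piece attacks for B:
  BK@(0,4): attacks (0,3) (1,4) (1,3)
  BB@(1,3): attacks (2,4) (2,2) (3,1) (4,0) (0,4) (0,2) [ray(1,1) blocked at (2,4); ray(1,-1) blocked at (4,0); ray(-1,1) blocked at (0,4); ray(-1,-1) blocked at (0,2)]
B attacks (0,1): no

Answer: no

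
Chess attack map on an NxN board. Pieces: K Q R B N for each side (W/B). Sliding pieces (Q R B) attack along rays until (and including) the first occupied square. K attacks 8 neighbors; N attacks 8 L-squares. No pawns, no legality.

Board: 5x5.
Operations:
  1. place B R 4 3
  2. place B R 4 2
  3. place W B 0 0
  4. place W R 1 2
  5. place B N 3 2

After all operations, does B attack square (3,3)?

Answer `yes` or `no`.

Answer: yes

Derivation:
Op 1: place BR@(4,3)
Op 2: place BR@(4,2)
Op 3: place WB@(0,0)
Op 4: place WR@(1,2)
Op 5: place BN@(3,2)
Per-piece attacks for B:
  BN@(3,2): attacks (4,4) (2,4) (1,3) (4,0) (2,0) (1,1)
  BR@(4,2): attacks (4,3) (4,1) (4,0) (3,2) [ray(0,1) blocked at (4,3); ray(-1,0) blocked at (3,2)]
  BR@(4,3): attacks (4,4) (4,2) (3,3) (2,3) (1,3) (0,3) [ray(0,-1) blocked at (4,2)]
B attacks (3,3): yes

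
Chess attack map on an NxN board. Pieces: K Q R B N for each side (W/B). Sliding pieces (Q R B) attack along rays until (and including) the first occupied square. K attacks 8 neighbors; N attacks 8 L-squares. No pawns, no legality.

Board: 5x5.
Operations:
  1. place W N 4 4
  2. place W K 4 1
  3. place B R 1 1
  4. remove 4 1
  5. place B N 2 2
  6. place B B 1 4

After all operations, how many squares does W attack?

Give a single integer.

Answer: 2

Derivation:
Op 1: place WN@(4,4)
Op 2: place WK@(4,1)
Op 3: place BR@(1,1)
Op 4: remove (4,1)
Op 5: place BN@(2,2)
Op 6: place BB@(1,4)
Per-piece attacks for W:
  WN@(4,4): attacks (3,2) (2,3)
Union (2 distinct): (2,3) (3,2)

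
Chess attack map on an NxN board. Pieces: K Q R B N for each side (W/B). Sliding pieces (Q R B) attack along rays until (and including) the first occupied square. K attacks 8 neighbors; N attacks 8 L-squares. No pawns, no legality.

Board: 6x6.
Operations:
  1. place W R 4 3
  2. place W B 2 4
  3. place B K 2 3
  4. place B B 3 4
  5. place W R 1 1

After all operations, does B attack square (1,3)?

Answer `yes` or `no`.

Answer: yes

Derivation:
Op 1: place WR@(4,3)
Op 2: place WB@(2,4)
Op 3: place BK@(2,3)
Op 4: place BB@(3,4)
Op 5: place WR@(1,1)
Per-piece attacks for B:
  BK@(2,3): attacks (2,4) (2,2) (3,3) (1,3) (3,4) (3,2) (1,4) (1,2)
  BB@(3,4): attacks (4,5) (4,3) (2,5) (2,3) [ray(1,-1) blocked at (4,3); ray(-1,-1) blocked at (2,3)]
B attacks (1,3): yes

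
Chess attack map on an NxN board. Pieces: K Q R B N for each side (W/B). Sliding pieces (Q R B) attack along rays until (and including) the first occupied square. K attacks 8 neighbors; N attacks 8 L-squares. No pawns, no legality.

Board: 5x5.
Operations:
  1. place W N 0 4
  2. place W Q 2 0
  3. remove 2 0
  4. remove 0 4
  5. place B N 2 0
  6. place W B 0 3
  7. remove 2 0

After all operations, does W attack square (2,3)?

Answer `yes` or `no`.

Op 1: place WN@(0,4)
Op 2: place WQ@(2,0)
Op 3: remove (2,0)
Op 4: remove (0,4)
Op 5: place BN@(2,0)
Op 6: place WB@(0,3)
Op 7: remove (2,0)
Per-piece attacks for W:
  WB@(0,3): attacks (1,4) (1,2) (2,1) (3,0)
W attacks (2,3): no

Answer: no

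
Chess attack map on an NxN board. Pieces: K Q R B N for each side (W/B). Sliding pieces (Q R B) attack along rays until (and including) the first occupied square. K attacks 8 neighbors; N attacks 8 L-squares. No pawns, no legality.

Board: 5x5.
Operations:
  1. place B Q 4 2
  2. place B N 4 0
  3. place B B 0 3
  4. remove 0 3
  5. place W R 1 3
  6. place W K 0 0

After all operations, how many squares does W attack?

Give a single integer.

Answer: 9

Derivation:
Op 1: place BQ@(4,2)
Op 2: place BN@(4,0)
Op 3: place BB@(0,3)
Op 4: remove (0,3)
Op 5: place WR@(1,3)
Op 6: place WK@(0,0)
Per-piece attacks for W:
  WK@(0,0): attacks (0,1) (1,0) (1,1)
  WR@(1,3): attacks (1,4) (1,2) (1,1) (1,0) (2,3) (3,3) (4,3) (0,3)
Union (9 distinct): (0,1) (0,3) (1,0) (1,1) (1,2) (1,4) (2,3) (3,3) (4,3)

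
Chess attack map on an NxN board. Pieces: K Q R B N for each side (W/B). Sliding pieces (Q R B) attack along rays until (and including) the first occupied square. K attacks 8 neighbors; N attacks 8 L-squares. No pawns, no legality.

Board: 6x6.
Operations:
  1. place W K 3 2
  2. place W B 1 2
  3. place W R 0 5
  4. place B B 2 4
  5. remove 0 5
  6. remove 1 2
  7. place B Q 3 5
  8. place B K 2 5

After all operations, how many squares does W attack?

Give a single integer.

Answer: 8

Derivation:
Op 1: place WK@(3,2)
Op 2: place WB@(1,2)
Op 3: place WR@(0,5)
Op 4: place BB@(2,4)
Op 5: remove (0,5)
Op 6: remove (1,2)
Op 7: place BQ@(3,5)
Op 8: place BK@(2,5)
Per-piece attacks for W:
  WK@(3,2): attacks (3,3) (3,1) (4,2) (2,2) (4,3) (4,1) (2,3) (2,1)
Union (8 distinct): (2,1) (2,2) (2,3) (3,1) (3,3) (4,1) (4,2) (4,3)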